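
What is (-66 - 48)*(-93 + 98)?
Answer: -570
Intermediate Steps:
(-66 - 48)*(-93 + 98) = -114*5 = -570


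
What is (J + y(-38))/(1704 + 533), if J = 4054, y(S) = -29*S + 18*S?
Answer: 4472/2237 ≈ 1.9991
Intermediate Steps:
y(S) = -11*S
(J + y(-38))/(1704 + 533) = (4054 - 11*(-38))/(1704 + 533) = (4054 + 418)/2237 = 4472*(1/2237) = 4472/2237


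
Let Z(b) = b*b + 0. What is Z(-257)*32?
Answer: 2113568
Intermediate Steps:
Z(b) = b**2 (Z(b) = b**2 + 0 = b**2)
Z(-257)*32 = (-257)**2*32 = 66049*32 = 2113568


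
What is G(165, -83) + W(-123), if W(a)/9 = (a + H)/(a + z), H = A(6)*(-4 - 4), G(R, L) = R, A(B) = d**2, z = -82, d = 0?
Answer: 852/5 ≈ 170.40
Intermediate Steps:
A(B) = 0 (A(B) = 0**2 = 0)
H = 0 (H = 0*(-4 - 4) = 0*(-8) = 0)
W(a) = 9*a/(-82 + a) (W(a) = 9*((a + 0)/(a - 82)) = 9*(a/(-82 + a)) = 9*a/(-82 + a))
G(165, -83) + W(-123) = 165 + 9*(-123)/(-82 - 123) = 165 + 9*(-123)/(-205) = 165 + 9*(-123)*(-1/205) = 165 + 27/5 = 852/5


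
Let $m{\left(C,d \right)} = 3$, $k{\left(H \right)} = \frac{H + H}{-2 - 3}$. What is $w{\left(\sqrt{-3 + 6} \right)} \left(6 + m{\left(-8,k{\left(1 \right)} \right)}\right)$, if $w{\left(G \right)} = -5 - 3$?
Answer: $-72$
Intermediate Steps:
$k{\left(H \right)} = - \frac{2 H}{5}$ ($k{\left(H \right)} = \frac{2 H}{-5} = 2 H \left(- \frac{1}{5}\right) = - \frac{2 H}{5}$)
$w{\left(G \right)} = -8$ ($w{\left(G \right)} = -5 - 3 = -8$)
$w{\left(\sqrt{-3 + 6} \right)} \left(6 + m{\left(-8,k{\left(1 \right)} \right)}\right) = - 8 \left(6 + 3\right) = \left(-8\right) 9 = -72$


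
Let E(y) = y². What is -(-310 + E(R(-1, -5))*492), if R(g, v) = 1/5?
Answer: 7258/25 ≈ 290.32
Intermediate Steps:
R(g, v) = ⅕
-(-310 + E(R(-1, -5))*492) = -(-310 + (⅕)²*492) = -(-310 + (1/25)*492) = -(-310 + 492/25) = -1*(-7258/25) = 7258/25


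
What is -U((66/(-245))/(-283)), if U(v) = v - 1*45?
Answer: 3120009/69335 ≈ 44.999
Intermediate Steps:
U(v) = -45 + v (U(v) = v - 45 = -45 + v)
-U((66/(-245))/(-283)) = -(-45 + (66/(-245))/(-283)) = -(-45 + (66*(-1/245))*(-1/283)) = -(-45 - 66/245*(-1/283)) = -(-45 + 66/69335) = -1*(-3120009/69335) = 3120009/69335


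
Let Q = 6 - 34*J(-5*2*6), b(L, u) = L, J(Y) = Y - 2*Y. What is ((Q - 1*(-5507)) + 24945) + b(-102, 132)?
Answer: 28316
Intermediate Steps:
J(Y) = -Y
Q = -2034 (Q = 6 - (-34)*-5*2*6 = 6 - (-34)*(-10*6) = 6 - (-34)*(-60) = 6 - 34*60 = 6 - 2040 = -2034)
((Q - 1*(-5507)) + 24945) + b(-102, 132) = ((-2034 - 1*(-5507)) + 24945) - 102 = ((-2034 + 5507) + 24945) - 102 = (3473 + 24945) - 102 = 28418 - 102 = 28316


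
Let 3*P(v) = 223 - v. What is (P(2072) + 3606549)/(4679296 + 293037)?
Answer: 10817798/14916999 ≈ 0.72520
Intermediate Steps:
P(v) = 223/3 - v/3 (P(v) = (223 - v)/3 = 223/3 - v/3)
(P(2072) + 3606549)/(4679296 + 293037) = ((223/3 - ⅓*2072) + 3606549)/(4679296 + 293037) = ((223/3 - 2072/3) + 3606549)/4972333 = (-1849/3 + 3606549)*(1/4972333) = (10817798/3)*(1/4972333) = 10817798/14916999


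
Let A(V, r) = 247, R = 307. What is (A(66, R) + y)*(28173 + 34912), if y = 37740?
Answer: 2396409895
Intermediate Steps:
(A(66, R) + y)*(28173 + 34912) = (247 + 37740)*(28173 + 34912) = 37987*63085 = 2396409895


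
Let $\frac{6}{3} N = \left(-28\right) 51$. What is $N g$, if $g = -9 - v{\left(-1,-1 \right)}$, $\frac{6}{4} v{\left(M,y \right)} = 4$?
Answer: $8330$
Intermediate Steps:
$v{\left(M,y \right)} = \frac{8}{3}$ ($v{\left(M,y \right)} = \frac{2}{3} \cdot 4 = \frac{8}{3}$)
$N = -714$ ($N = \frac{\left(-28\right) 51}{2} = \frac{1}{2} \left(-1428\right) = -714$)
$g = - \frac{35}{3}$ ($g = -9 - \frac{8}{3} = - \frac{35}{3} \approx -11.667$)
$N g = \left(-714\right) \left(- \frac{35}{3}\right) = 8330$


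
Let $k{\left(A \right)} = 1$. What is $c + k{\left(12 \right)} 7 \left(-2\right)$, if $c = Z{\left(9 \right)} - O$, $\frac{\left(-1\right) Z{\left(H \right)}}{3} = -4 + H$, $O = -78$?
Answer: $49$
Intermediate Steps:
$Z{\left(H \right)} = 12 - 3 H$ ($Z{\left(H \right)} = - 3 \left(-4 + H\right) = 12 - 3 H$)
$c = 63$ ($c = \left(12 - 27\right) - -78 = \left(12 - 27\right) + 78 = -15 + 78 = 63$)
$c + k{\left(12 \right)} 7 \left(-2\right) = 63 + 1 \cdot 7 \left(-2\right) = 63 + 1 \left(-14\right) = 63 - 14 = 49$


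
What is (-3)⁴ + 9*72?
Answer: 729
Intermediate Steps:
(-3)⁴ + 9*72 = 81 + 648 = 729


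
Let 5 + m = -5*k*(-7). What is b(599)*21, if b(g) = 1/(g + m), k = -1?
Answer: 21/559 ≈ 0.037567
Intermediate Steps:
m = -40 (m = -5 - 5*(-1)*(-7) = -5 + 5*(-7) = -5 - 35 = -40)
b(g) = 1/(-40 + g) (b(g) = 1/(g - 40) = 1/(-40 + g))
b(599)*21 = 21/(-40 + 599) = 21/559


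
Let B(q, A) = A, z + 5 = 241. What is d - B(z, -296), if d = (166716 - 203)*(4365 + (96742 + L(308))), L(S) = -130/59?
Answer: 993280534343/59 ≈ 1.6835e+10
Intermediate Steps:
z = 236 (z = -5 + 241 = 236)
L(S) = -130/59 (L(S) = -130*1/59 = -130/59)
d = 993280516879/59 (d = (166716 - 203)*(4365 + (96742 - 130/59)) = 166513*(4365 + 5707648/59) = 166513*(5965183/59) = 993280516879/59 ≈ 1.6835e+10)
d - B(z, -296) = 993280516879/59 - 1*(-296) = 993280516879/59 + 296 = 993280534343/59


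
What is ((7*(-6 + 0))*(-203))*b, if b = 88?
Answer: 750288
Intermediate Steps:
((7*(-6 + 0))*(-203))*b = ((7*(-6 + 0))*(-203))*88 = ((7*(-6))*(-203))*88 = -42*(-203)*88 = 8526*88 = 750288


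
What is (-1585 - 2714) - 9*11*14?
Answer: -5685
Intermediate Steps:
(-1585 - 2714) - 9*11*14 = -4299 - 99*14 = -4299 - 1386 = -5685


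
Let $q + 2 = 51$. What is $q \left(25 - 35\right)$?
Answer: $-490$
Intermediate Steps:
$q = 49$ ($q = -2 + 51 = 49$)
$q \left(25 - 35\right) = 49 \left(25 - 35\right) = 49 \left(-10\right) = -490$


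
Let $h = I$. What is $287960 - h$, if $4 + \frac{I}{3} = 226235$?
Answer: $-390733$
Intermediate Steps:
$I = 678693$ ($I = -12 + 3 \cdot 226235 = -12 + 678705 = 678693$)
$h = 678693$
$287960 - h = 287960 - 678693 = -390733$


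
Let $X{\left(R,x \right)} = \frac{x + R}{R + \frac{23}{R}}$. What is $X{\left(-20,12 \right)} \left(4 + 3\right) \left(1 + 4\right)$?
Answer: $\frac{5600}{423} \approx 13.239$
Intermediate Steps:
$X{\left(R,x \right)} = \frac{R + x}{R + \frac{23}{R}}$
$X{\left(-20,12 \right)} \left(4 + 3\right) \left(1 + 4\right) = - \frac{20 \left(-20 + 12\right)}{23 + \left(-20\right)^{2}} \left(4 + 3\right) \left(1 + 4\right) = \left(-20\right) \frac{1}{23 + 400} \left(-8\right) 7 \cdot 5 = \left(-20\right) \frac{1}{423} \left(-8\right) 35 = \frac{160}{423} \cdot 35 = \frac{5600}{423}$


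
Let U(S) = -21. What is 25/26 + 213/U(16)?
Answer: -1671/182 ≈ -9.1813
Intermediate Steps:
25/26 + 213/U(16) = 25/26 + 213/(-21) = 25*(1/26) + 213*(-1/21) = 25/26 - 71/7 = -1671/182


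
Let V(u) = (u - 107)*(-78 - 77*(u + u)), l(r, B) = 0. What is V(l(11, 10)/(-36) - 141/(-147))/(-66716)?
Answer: -2052420/5720897 ≈ -0.35876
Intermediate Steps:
V(u) = (-107 + u)*(-78 - 154*u)
V(l(11, 10)/(-36) - 141/(-147))/(-66716) = (8346 - 154*(0/(-36) - 141/(-147))² + 16400*(0/(-36) - 141/(-147)))/(-66716) = (8346 - 154*(0*(-1/36) - 141*(-1/147))² + 16400*(0*(-1/36) - 141*(-1/147)))*(-1/66716) = (8346 - 154*(0 + 47/49)² + 16400*(0 + 47/49))*(-1/66716) = (8346 - 154*(47/49)² + 16400*(47/49))*(-1/66716) = (8346 - 154*2209/2401 + 770800/49)*(-1/66716) = (8346 - 48598/343 + 770800/49)*(-1/66716) = (8209680/343)*(-1/66716) = -2052420/5720897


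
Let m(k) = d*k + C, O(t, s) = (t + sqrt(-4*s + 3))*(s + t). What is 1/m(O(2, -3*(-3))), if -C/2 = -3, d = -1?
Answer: I/(-16*I + 11*sqrt(33)) ≈ -0.0037656 + 0.014872*I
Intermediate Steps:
C = 6 (C = -2*(-3) = 6)
O(t, s) = (s + t)*(t + sqrt(3 - 4*s)) (O(t, s) = (t + sqrt(3 - 4*s))*(s + t) = (s + t)*(t + sqrt(3 - 4*s)))
m(k) = 6 - k (m(k) = -k + 6 = 6 - k)
1/m(O(2, -3*(-3))) = 1/(6 - (2**2 - 3*(-3)*2 + (-3*(-3))*sqrt(3 - (-12)*(-3)) + 2*sqrt(3 - (-12)*(-3)))) = 1/(6 - (4 + 9*2 + 9*sqrt(3 - 4*9) + 2*sqrt(3 - 4*9))) = 1/(6 - (4 + 18 + 9*sqrt(3 - 36) + 2*sqrt(3 - 36))) = 1/(6 - (4 + 18 + 9*sqrt(-33) + 2*sqrt(-33))) = 1/(6 - (4 + 18 + 9*(I*sqrt(33)) + 2*(I*sqrt(33)))) = 1/(6 - (4 + 18 + 9*I*sqrt(33) + 2*I*sqrt(33))) = 1/(6 - (22 + 11*I*sqrt(33))) = 1/(6 + (-22 - 11*I*sqrt(33))) = 1/(-16 - 11*I*sqrt(33))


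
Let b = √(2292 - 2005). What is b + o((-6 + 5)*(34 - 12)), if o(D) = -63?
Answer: -63 + √287 ≈ -46.059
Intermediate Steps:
b = √287 ≈ 16.941
b + o((-6 + 5)*(34 - 12)) = √287 - 63 = -63 + √287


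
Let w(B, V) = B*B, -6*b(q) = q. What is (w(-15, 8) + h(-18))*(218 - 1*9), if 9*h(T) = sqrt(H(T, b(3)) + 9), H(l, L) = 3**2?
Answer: 47025 + 209*sqrt(2)/3 ≈ 47124.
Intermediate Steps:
b(q) = -q/6
H(l, L) = 9
w(B, V) = B**2
h(T) = sqrt(2)/3 (h(T) = sqrt(9 + 9)/9 = sqrt(18)/9 = (3*sqrt(2))/9 = sqrt(2)/3)
(w(-15, 8) + h(-18))*(218 - 1*9) = ((-15)**2 + sqrt(2)/3)*(218 - 1*9) = (225 + sqrt(2)/3)*(218 - 9) = (225 + sqrt(2)/3)*209 = 47025 + 209*sqrt(2)/3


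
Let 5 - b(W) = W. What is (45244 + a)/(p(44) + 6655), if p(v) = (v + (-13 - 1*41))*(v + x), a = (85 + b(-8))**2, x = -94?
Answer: 54848/7155 ≈ 7.6657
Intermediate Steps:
b(W) = 5 - W
a = 9604 (a = (85 + (5 - 1*(-8)))**2 = (85 + (5 + 8))**2 = (85 + 13)**2 = 98**2 = 9604)
p(v) = (-94 + v)*(-54 + v) (p(v) = (v + (-13 - 1*41))*(v - 94) = (v + (-13 - 41))*(-94 + v) = (v - 54)*(-94 + v) = (-54 + v)*(-94 + v) = (-94 + v)*(-54 + v))
(45244 + a)/(p(44) + 6655) = (45244 + 9604)/((5076 + 44**2 - 148*44) + 6655) = 54848/((5076 + 1936 - 6512) + 6655) = 54848/(500 + 6655) = 54848/7155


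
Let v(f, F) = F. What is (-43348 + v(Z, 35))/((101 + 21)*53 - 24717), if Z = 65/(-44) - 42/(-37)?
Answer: 43313/18251 ≈ 2.3732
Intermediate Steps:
Z = -557/1628 (Z = 65*(-1/44) - 42*(-1/37) = -65/44 + 42/37 = -557/1628 ≈ -0.34214)
(-43348 + v(Z, 35))/((101 + 21)*53 - 24717) = (-43348 + 35)/((101 + 21)*53 - 24717) = -43313/(122*53 - 24717) = -43313/(6466 - 24717) = -43313/(-18251) = -43313*(-1/18251) = 43313/18251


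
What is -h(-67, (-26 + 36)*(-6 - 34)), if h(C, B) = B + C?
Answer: 467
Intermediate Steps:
-h(-67, (-26 + 36)*(-6 - 34)) = -((-26 + 36)*(-6 - 34) - 67) = -(10*(-40) - 67) = -(-400 - 67) = -1*(-467) = 467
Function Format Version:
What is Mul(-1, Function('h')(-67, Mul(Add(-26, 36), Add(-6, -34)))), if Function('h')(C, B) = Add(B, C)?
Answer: 467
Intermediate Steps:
Mul(-1, Function('h')(-67, Mul(Add(-26, 36), Add(-6, -34)))) = Mul(-1, Add(Mul(Add(-26, 36), Add(-6, -34)), -67)) = Mul(-1, Add(Mul(10, -40), -67)) = Mul(-1, Add(-400, -67)) = Mul(-1, -467) = 467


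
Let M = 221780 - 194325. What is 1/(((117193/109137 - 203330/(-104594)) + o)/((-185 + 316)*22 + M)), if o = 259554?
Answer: 24735652981599/211633065940876 ≈ 0.11688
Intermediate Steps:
M = 27455
1/(((117193/109137 - 203330/(-104594)) + o)/((-185 + 316)*22 + M)) = 1/(((117193/109137 - 203330/(-104594)) + 259554)/((-185 + 316)*22 + 27455)) = 1/(((117193*(1/109137) - 203330*(-1/104594)) + 259554)/(131*22 + 27455)) = 1/(((117193/109137 + 101665/52297) + 259554)/(2882 + 27455)) = 1/((2460607918/815362527 + 259554)/30337) = 1/((211633065940876/815362527)*(1/30337)) = 1/(211633065940876/24735652981599) = 24735652981599/211633065940876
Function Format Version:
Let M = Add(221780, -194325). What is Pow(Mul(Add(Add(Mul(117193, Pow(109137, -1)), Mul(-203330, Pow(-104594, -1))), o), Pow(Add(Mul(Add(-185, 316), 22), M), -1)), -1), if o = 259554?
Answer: Rational(24735652981599, 211633065940876) ≈ 0.11688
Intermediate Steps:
M = 27455
Pow(Mul(Add(Add(Mul(117193, Pow(109137, -1)), Mul(-203330, Pow(-104594, -1))), o), Pow(Add(Mul(Add(-185, 316), 22), M), -1)), -1) = Pow(Mul(Add(Add(Mul(117193, Pow(109137, -1)), Mul(-203330, Pow(-104594, -1))), 259554), Pow(Add(Mul(Add(-185, 316), 22), 27455), -1)), -1) = Pow(Mul(Add(Add(Mul(117193, Rational(1, 109137)), Mul(-203330, Rational(-1, 104594))), 259554), Pow(Add(Mul(131, 22), 27455), -1)), -1) = Pow(Mul(Add(Add(Rational(117193, 109137), Rational(101665, 52297)), 259554), Pow(Add(2882, 27455), -1)), -1) = Pow(Mul(Add(Rational(2460607918, 815362527), 259554), Pow(30337, -1)), -1) = Pow(Mul(Rational(211633065940876, 815362527), Rational(1, 30337)), -1) = Pow(Rational(211633065940876, 24735652981599), -1) = Rational(24735652981599, 211633065940876)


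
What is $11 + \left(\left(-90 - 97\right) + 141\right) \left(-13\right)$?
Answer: $609$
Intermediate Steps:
$11 + \left(\left(-90 - 97\right) + 141\right) \left(-13\right) = 11 + \left(-187 + 141\right) \left(-13\right) = 11 - -598 = 11 + 598 = 609$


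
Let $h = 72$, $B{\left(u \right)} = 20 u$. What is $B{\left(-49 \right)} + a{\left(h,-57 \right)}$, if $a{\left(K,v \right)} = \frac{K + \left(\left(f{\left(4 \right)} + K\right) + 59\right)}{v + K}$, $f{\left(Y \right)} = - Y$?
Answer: $- \frac{14501}{15} \approx -966.73$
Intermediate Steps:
$a{\left(K,v \right)} = \frac{55 + 2 K}{K + v}$ ($a{\left(K,v \right)} = \frac{K + \left(\left(\left(-1\right) 4 + K\right) + 59\right)}{v + K} = \frac{K + \left(\left(-4 + K\right) + 59\right)}{K + v} = \frac{K + \left(55 + K\right)}{K + v} = \frac{55 + 2 K}{K + v}$)
$B{\left(-49 \right)} + a{\left(h,-57 \right)} = 20 \left(-49\right) + \frac{55 + 2 \cdot 72}{72 - 57} = -980 + \frac{55 + 144}{15} = -980 + \frac{1}{15} \cdot 199 = -980 + \frac{199}{15} = - \frac{14501}{15}$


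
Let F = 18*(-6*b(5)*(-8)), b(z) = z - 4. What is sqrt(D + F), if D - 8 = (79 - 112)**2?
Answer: sqrt(1961) ≈ 44.283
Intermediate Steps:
b(z) = -4 + z
F = 864 (F = 18*(-6*(-4 + 5)*(-8)) = 18*(-6*1*(-8)) = 18*(-6*(-8)) = 18*48 = 864)
D = 1097 (D = 8 + (79 - 112)**2 = 8 + (-33)**2 = 8 + 1089 = 1097)
sqrt(D + F) = sqrt(1097 + 864) = sqrt(1961)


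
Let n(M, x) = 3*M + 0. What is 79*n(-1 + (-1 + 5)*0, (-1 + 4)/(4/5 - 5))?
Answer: -237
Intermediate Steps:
n(M, x) = 3*M
79*n(-1 + (-1 + 5)*0, (-1 + 4)/(4/5 - 5)) = 79*(3*(-1 + (-1 + 5)*0)) = 79*(3*(-1 + 4*0)) = 79*(3*(-1 + 0)) = 79*(3*(-1)) = 79*(-3) = -237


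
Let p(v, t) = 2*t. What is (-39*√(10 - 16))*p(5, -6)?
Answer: 468*I*√6 ≈ 1146.4*I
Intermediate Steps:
(-39*√(10 - 16))*p(5, -6) = (-39*√(10 - 16))*(2*(-6)) = -39*I*√6*(-12) = 468*I*√6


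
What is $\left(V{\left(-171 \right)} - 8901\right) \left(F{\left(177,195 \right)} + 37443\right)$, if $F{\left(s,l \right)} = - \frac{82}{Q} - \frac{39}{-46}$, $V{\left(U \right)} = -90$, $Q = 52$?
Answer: $- \frac{100656393849}{299} \approx -3.3664 \cdot 10^{8}$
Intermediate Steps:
$F{\left(s,l \right)} = - \frac{218}{299}$ ($F{\left(s,l \right)} = - \frac{82}{52} - \frac{39}{-46} = \left(-82\right) \frac{1}{52} - - \frac{39}{46} = - \frac{41}{26} + \frac{39}{46} = - \frac{218}{299}$)
$\left(V{\left(-171 \right)} - 8901\right) \left(F{\left(177,195 \right)} + 37443\right) = \left(-90 - 8901\right) \left(- \frac{218}{299} + 37443\right) = \left(-8991\right) \frac{11195239}{299} = - \frac{100656393849}{299}$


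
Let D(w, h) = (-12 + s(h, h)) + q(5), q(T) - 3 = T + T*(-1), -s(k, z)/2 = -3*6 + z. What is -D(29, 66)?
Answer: 105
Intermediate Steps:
s(k, z) = 36 - 2*z (s(k, z) = -2*(-3*6 + z) = -2*(-18 + z) = 36 - 2*z)
q(T) = 3 (q(T) = 3 + (T + T*(-1)) = 3 + (T - T) = 3 + 0 = 3)
D(w, h) = 27 - 2*h (D(w, h) = (-12 + (36 - 2*h)) + 3 = (24 - 2*h) + 3 = 27 - 2*h)
-D(29, 66) = -(27 - 2*66) = -(27 - 132) = -1*(-105) = 105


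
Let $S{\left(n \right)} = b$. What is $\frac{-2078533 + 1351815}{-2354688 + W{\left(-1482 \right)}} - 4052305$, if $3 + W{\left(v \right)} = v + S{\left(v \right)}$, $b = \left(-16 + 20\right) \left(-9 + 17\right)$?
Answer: $- \frac{9547801228287}{2356141} \approx -4.0523 \cdot 10^{6}$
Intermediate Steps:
$b = 32$ ($b = 4 \cdot 8 = 32$)
$S{\left(n \right)} = 32$
$W{\left(v \right)} = 29 + v$ ($W{\left(v \right)} = -3 + \left(v + 32\right) = -3 + \left(32 + v\right) = 29 + v$)
$\frac{-2078533 + 1351815}{-2354688 + W{\left(-1482 \right)}} - 4052305 = \frac{-2078533 + 1351815}{-2354688 + \left(29 - 1482\right)} - 4052305 = - \frac{726718}{-2354688 - 1453} - 4052305 = - \frac{726718}{-2356141} - 4052305 = \left(-726718\right) \left(- \frac{1}{2356141}\right) - 4052305 = \frac{726718}{2356141} - 4052305 = - \frac{9547801228287}{2356141}$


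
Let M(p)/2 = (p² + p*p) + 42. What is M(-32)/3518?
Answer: 2090/1759 ≈ 1.1882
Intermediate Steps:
M(p) = 84 + 4*p² (M(p) = 2*((p² + p*p) + 42) = 2*((p² + p²) + 42) = 2*(2*p² + 42) = 2*(42 + 2*p²) = 84 + 4*p²)
M(-32)/3518 = (84 + 4*(-32)²)/3518 = (84 + 4*1024)*(1/3518) = (84 + 4096)*(1/3518) = 4180*(1/3518) = 2090/1759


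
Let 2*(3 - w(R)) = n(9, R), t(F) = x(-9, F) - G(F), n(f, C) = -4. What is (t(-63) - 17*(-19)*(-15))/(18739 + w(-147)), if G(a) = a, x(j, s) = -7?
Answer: -4789/18744 ≈ -0.25550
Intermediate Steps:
t(F) = -7 - F
w(R) = 5 (w(R) = 3 - 1/2*(-4) = 3 + 2 = 5)
(t(-63) - 17*(-19)*(-15))/(18739 + w(-147)) = ((-7 - 1*(-63)) - 17*(-19)*(-15))/(18739 + 5) = ((-7 + 63) + 323*(-15))/18744 = (56 - 4845)*(1/18744) = -4789*1/18744 = -4789/18744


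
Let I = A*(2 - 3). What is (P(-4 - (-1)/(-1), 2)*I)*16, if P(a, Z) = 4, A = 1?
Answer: -64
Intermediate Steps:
I = -1 (I = 1*(2 - 3) = 1*(-1) = -1)
(P(-4 - (-1)/(-1), 2)*I)*16 = (4*(-1))*16 = -4*16 = -64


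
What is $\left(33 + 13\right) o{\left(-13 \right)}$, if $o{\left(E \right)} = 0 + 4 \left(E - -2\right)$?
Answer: $-2024$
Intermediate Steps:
$o{\left(E \right)} = 8 + 4 E$ ($o{\left(E \right)} = 0 + 4 \left(E + 2\right) = 0 + 4 \left(2 + E\right) = 0 + \left(8 + 4 E\right) = 8 + 4 E$)
$\left(33 + 13\right) o{\left(-13 \right)} = \left(33 + 13\right) \left(8 + 4 \left(-13\right)\right) = 46 \left(8 - 52\right) = 46 \left(-44\right) = -2024$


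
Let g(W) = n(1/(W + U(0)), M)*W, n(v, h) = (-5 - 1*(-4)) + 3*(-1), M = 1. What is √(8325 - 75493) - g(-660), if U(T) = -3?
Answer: -2640 + 4*I*√4198 ≈ -2640.0 + 259.17*I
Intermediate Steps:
n(v, h) = -4 (n(v, h) = (-5 + 4) - 3 = -1 - 3 = -4)
g(W) = -4*W
√(8325 - 75493) - g(-660) = √(8325 - 75493) - (-4)*(-660) = √(-67168) - 1*2640 = 4*I*√4198 - 2640 = -2640 + 4*I*√4198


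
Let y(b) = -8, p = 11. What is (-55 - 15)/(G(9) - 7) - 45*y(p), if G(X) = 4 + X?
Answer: 1045/3 ≈ 348.33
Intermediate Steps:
(-55 - 15)/(G(9) - 7) - 45*y(p) = (-55 - 15)/((4 + 9) - 7) - 45*(-8) = -70/(13 - 7) + 360 = -70/6 + 360 = -70*1/6 + 360 = -35/3 + 360 = 1045/3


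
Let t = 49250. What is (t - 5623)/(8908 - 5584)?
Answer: 43627/3324 ≈ 13.125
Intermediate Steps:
(t - 5623)/(8908 - 5584) = (49250 - 5623)/(8908 - 5584) = 43627/3324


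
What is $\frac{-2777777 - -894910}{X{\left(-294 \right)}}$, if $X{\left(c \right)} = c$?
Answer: $\frac{268981}{42} \approx 6404.3$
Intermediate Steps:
$\frac{-2777777 - -894910}{X{\left(-294 \right)}} = \frac{-2777777 - -894910}{-294} = \left(-2777777 + 894910\right) \left(- \frac{1}{294}\right) = \left(-1882867\right) \left(- \frac{1}{294}\right) = \frac{268981}{42}$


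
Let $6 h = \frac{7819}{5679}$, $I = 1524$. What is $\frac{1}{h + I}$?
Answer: $\frac{34074}{51936595} \approx 0.00065607$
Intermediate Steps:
$h = \frac{7819}{34074}$ ($h = \frac{7819 \cdot \frac{1}{5679}}{6} = \frac{1}{6} \cdot \frac{7819}{5679} = \frac{7819}{34074} \approx 0.22947$)
$\frac{1}{h + I} = \frac{1}{\frac{7819}{34074} + 1524} = \frac{1}{\frac{51936595}{34074}} = \frac{34074}{51936595}$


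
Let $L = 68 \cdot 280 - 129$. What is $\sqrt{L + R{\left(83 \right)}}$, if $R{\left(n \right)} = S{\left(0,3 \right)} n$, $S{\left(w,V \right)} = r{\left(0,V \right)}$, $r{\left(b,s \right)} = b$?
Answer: $\sqrt{18911} \approx 137.52$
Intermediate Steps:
$S{\left(w,V \right)} = 0$
$R{\left(n \right)} = 0$ ($R{\left(n \right)} = 0 n = 0$)
$L = 18911$ ($L = 19040 - 129 = 18911$)
$\sqrt{L + R{\left(83 \right)}} = \sqrt{18911 + 0} = \sqrt{18911}$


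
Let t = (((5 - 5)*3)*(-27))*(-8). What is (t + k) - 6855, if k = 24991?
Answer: 18136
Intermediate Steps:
t = 0 (t = ((0*3)*(-27))*(-8) = (0*(-27))*(-8) = 0*(-8) = 0)
(t + k) - 6855 = (0 + 24991) - 6855 = 24991 - 6855 = 18136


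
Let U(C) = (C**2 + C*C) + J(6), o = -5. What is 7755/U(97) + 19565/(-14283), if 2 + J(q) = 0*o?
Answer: -85790125/89582976 ≈ -0.95766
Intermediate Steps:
J(q) = -2 (J(q) = -2 + 0*(-5) = -2 + 0 = -2)
U(C) = -2 + 2*C**2 (U(C) = (C**2 + C*C) - 2 = (C**2 + C**2) - 2 = 2*C**2 - 2 = -2 + 2*C**2)
7755/U(97) + 19565/(-14283) = 7755/(-2 + 2*97**2) + 19565/(-14283) = 7755/(-2 + 2*9409) + 19565*(-1/14283) = 7755/(-2 + 18818) - 19565/14283 = 7755/18816 - 19565/14283 = 7755*(1/18816) - 19565/14283 = 2585/6272 - 19565/14283 = -85790125/89582976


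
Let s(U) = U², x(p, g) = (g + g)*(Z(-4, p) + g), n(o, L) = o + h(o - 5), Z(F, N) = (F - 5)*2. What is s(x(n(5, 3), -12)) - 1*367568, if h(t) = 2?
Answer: 150832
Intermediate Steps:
Z(F, N) = -10 + 2*F (Z(F, N) = (-5 + F)*2 = -10 + 2*F)
n(o, L) = 2 + o (n(o, L) = o + 2 = 2 + o)
x(p, g) = 2*g*(-18 + g) (x(p, g) = (g + g)*((-10 + 2*(-4)) + g) = (2*g)*((-10 - 8) + g) = (2*g)*(-18 + g) = 2*g*(-18 + g))
s(x(n(5, 3), -12)) - 1*367568 = (2*(-12)*(-18 - 12))² - 1*367568 = (2*(-12)*(-30))² - 367568 = 720² - 367568 = 518400 - 367568 = 150832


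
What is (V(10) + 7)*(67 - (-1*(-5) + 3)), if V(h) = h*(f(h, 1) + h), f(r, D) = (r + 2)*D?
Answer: 13393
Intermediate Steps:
f(r, D) = D*(2 + r) (f(r, D) = (2 + r)*D = D*(2 + r))
V(h) = h*(2 + 2*h) (V(h) = h*(1*(2 + h) + h) = h*((2 + h) + h) = h*(2 + 2*h))
(V(10) + 7)*(67 - (-1*(-5) + 3)) = (2*10*(1 + 10) + 7)*(67 - (-1*(-5) + 3)) = (2*10*11 + 7)*(67 - (5 + 3)) = (220 + 7)*(67 - 1*8) = 227*(67 - 8) = 227*59 = 13393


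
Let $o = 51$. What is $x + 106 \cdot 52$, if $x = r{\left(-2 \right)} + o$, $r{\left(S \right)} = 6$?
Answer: $5569$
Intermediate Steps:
$x = 57$ ($x = 6 + 51 = 57$)
$x + 106 \cdot 52 = 57 + 106 \cdot 52 = 57 + 5512 = 5569$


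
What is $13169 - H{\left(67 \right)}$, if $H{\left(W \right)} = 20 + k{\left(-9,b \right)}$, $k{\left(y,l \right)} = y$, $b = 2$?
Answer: $13158$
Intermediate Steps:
$H{\left(W \right)} = 11$ ($H{\left(W \right)} = 20 - 9 = 11$)
$13169 - H{\left(67 \right)} = 13169 - 11 = 13158$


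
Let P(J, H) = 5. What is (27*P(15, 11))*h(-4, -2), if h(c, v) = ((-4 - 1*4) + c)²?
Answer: 19440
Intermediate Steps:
h(c, v) = (-8 + c)² (h(c, v) = ((-4 - 4) + c)² = (-8 + c)²)
(27*P(15, 11))*h(-4, -2) = (27*5)*(-8 - 4)² = 135*(-12)² = 135*144 = 19440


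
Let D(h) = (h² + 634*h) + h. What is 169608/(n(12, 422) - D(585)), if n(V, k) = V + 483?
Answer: -56536/237735 ≈ -0.23781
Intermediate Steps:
n(V, k) = 483 + V
D(h) = h² + 635*h
169608/(n(12, 422) - D(585)) = 169608/((483 + 12) - 585*(635 + 585)) = 169608/(495 - 585*1220) = 169608/(495 - 1*713700) = 169608/(495 - 713700) = 169608/(-713205) = 169608*(-1/713205) = -56536/237735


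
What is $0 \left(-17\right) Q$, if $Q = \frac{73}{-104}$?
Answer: $0$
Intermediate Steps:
$Q = - \frac{73}{104}$ ($Q = 73 \left(- \frac{1}{104}\right) = - \frac{73}{104} \approx -0.70192$)
$0 \left(-17\right) Q = 0 \left(-17\right) \left(- \frac{73}{104}\right) = 0 \left(- \frac{73}{104}\right) = 0$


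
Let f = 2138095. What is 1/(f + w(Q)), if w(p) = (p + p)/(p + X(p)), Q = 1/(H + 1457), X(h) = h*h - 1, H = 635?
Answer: 4374371/9352820759061 ≈ 4.6771e-7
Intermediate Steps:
X(h) = -1 + h**2 (X(h) = h**2 - 1 = -1 + h**2)
Q = 1/2092 (Q = 1/(635 + 1457) = 1/2092 ≈ 0.00047801)
w(p) = 2*p/(-1 + p + p**2) (w(p) = (p + p)/(p + (-1 + p**2)) = (2*p)/(-1 + p + p**2) = 2*p/(-1 + p + p**2))
1/(f + w(Q)) = 1/(2138095 + 2*(1/2092)/(-1 + 1/2092 + (1/2092)**2)) = 1/(2138095 + 2*(1/2092)/(-1 + 1/2092 + 1/4376464)) = 1/(2138095 + 2*(1/2092)/(-4374371/4376464)) = 1/(2138095 + 2*(1/2092)*(-4376464/4374371)) = 1/(2138095 - 4184/4374371) = 1/(9352820759061/4374371) = 4374371/9352820759061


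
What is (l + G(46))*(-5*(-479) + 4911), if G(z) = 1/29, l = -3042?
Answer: -644513402/29 ≈ -2.2225e+7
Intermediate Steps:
G(z) = 1/29
(l + G(46))*(-5*(-479) + 4911) = (-3042 + 1/29)*(-5*(-479) + 4911) = -88217*(2395 + 4911)/29 = -88217/29*7306 = -644513402/29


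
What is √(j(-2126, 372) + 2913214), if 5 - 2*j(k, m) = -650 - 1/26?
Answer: √1969554067/26 ≈ 1706.9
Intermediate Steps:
j(k, m) = 17031/52 (j(k, m) = 5/2 - (-650 - 1/26)/2 = 5/2 - ½*(-16901/26) = 5/2 + 16901/52 = 17031/52)
√(j(-2126, 372) + 2913214) = √(17031/52 + 2913214) = √(151504159/52) = √1969554067/26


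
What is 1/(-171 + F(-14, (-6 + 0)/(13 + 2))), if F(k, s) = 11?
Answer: -1/160 ≈ -0.0062500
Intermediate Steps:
1/(-171 + F(-14, (-6 + 0)/(13 + 2))) = 1/(-171 + 11) = 1/(-160) = -1/160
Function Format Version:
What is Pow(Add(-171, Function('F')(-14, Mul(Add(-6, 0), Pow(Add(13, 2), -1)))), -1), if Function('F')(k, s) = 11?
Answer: Rational(-1, 160) ≈ -0.0062500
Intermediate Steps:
Pow(Add(-171, Function('F')(-14, Mul(Add(-6, 0), Pow(Add(13, 2), -1)))), -1) = Pow(Add(-171, 11), -1) = Pow(-160, -1) = Rational(-1, 160)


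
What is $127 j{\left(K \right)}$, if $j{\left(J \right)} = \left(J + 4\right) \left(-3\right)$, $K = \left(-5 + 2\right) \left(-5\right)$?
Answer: $-7239$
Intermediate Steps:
$K = 15$ ($K = \left(-3\right) \left(-5\right) = 15$)
$j{\left(J \right)} = -12 - 3 J$ ($j{\left(J \right)} = \left(4 + J\right) \left(-3\right) = -12 - 3 J$)
$127 j{\left(K \right)} = 127 \left(-12 - 45\right) = 127 \left(-57\right) = -7239$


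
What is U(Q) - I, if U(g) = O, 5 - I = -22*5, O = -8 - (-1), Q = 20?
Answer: -122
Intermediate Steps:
O = -7 (O = -8 - 1*(-1) = -8 + 1 = -7)
I = 115 (I = 5 - (-22)*5 = 5 - 1*(-110) = 5 + 110 = 115)
U(g) = -7
U(Q) - I = -7 - 1*115 = -7 - 115 = -122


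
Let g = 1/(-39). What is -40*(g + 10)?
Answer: -15560/39 ≈ -398.97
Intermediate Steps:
g = -1/39 ≈ -0.025641
-40*(g + 10) = -40*(-1/39 + 10) = -40*389/39 = -15560/39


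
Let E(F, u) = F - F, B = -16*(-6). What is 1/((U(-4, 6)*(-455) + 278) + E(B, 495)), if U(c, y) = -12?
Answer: 1/5738 ≈ 0.00017428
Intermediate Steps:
B = 96
E(F, u) = 0
1/((U(-4, 6)*(-455) + 278) + E(B, 495)) = 1/((-12*(-455) + 278) + 0) = 1/((5460 + 278) + 0) = 1/(5738 + 0) = 1/5738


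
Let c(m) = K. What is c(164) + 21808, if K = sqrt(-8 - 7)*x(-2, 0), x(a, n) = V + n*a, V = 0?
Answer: 21808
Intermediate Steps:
x(a, n) = a*n (x(a, n) = 0 + n*a = 0 + a*n = a*n)
K = 0 (K = sqrt(-8 - 7)*(-2*0) = sqrt(-15)*0 = (I*sqrt(15))*0 = 0)
c(m) = 0
c(164) + 21808 = 0 + 21808 = 21808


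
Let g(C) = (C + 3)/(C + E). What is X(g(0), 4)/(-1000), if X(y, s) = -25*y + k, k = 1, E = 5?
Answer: 7/500 ≈ 0.014000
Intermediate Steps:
g(C) = (3 + C)/(5 + C) (g(C) = (C + 3)/(C + 5) = (3 + C)/(5 + C))
X(y, s) = 1 - 25*y (X(y, s) = -25*y + 1 = 1 - 25*y)
X(g(0), 4)/(-1000) = (1 - 25*(3 + 0)/(5 + 0))/(-1000) = (1 - 25*3/5)*(-1/1000) = (1 - 5*3)*(-1/1000) = (1 - 25*⅗)*(-1/1000) = (1 - 15)*(-1/1000) = -14*(-1/1000) = 7/500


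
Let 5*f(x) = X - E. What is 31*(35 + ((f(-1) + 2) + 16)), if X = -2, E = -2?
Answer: 1643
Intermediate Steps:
f(x) = 0 (f(x) = (-2 - 1*(-2))/5 = (-2 + 2)/5 = (⅕)*0 = 0)
31*(35 + ((f(-1) + 2) + 16)) = 31*(35 + ((0 + 2) + 16)) = 31*(35 + (2 + 16)) = 31*(35 + 18) = 31*53 = 1643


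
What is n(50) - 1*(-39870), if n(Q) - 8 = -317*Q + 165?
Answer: 24193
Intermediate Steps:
n(Q) = 173 - 317*Q (n(Q) = 8 + (-317*Q + 165) = 8 + (165 - 317*Q) = 173 - 317*Q)
n(50) - 1*(-39870) = (173 - 317*50) - 1*(-39870) = (173 - 15850) + 39870 = -15677 + 39870 = 24193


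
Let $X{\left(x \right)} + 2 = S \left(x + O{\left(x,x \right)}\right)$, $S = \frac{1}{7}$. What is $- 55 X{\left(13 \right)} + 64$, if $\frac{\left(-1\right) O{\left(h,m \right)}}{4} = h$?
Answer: $\frac{3363}{7} \approx 480.43$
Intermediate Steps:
$O{\left(h,m \right)} = - 4 h$
$S = \frac{1}{7} \approx 0.14286$
$X{\left(x \right)} = -2 - \frac{3 x}{7}$ ($X{\left(x \right)} = -2 + \frac{x - 4 x}{7} = -2 + \frac{\left(-3\right) x}{7} = -2 - \frac{3 x}{7}$)
$- 55 X{\left(13 \right)} + 64 = - 55 \left(-2 - \frac{39}{7}\right) + 64 = \left(-55\right) \left(- \frac{53}{7}\right) + 64 = \frac{2915}{7} + 64 = \frac{3363}{7}$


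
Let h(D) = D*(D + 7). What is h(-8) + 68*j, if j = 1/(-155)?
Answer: 1172/155 ≈ 7.5613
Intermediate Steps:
j = -1/155 ≈ -0.0064516
h(D) = D*(7 + D)
h(-8) + 68*j = -8*(7 - 8) + 68*(-1/155) = -8*(-1) - 68/155 = 8 - 68/155 = 1172/155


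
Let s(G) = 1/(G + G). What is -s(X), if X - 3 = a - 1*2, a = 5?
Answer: -1/12 ≈ -0.083333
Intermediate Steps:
X = 6 (X = 3 + (5 - 1*2) = 3 + (5 - 2) = 3 + 3 = 6)
s(G) = 1/(2*G)
-s(X) = -1/(2*6) = -1*1/12 = -1/12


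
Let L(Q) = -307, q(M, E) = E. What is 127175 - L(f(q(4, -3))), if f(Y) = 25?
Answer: 127482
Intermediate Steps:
127175 - L(f(q(4, -3))) = 127175 - 1*(-307) = 127175 + 307 = 127482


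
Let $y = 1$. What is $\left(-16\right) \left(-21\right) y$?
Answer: $336$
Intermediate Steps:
$\left(-16\right) \left(-21\right) y = \left(-16\right) \left(-21\right) 1 = 336 \cdot 1 = 336$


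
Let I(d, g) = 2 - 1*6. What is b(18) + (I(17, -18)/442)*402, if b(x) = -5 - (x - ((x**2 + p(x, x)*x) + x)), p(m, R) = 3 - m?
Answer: 10025/221 ≈ 45.362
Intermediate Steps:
I(d, g) = -4 (I(d, g) = 2 - 6 = -4)
b(x) = -5 + x**2 + x*(3 - x) (b(x) = -5 - (x - ((x**2 + (3 - x)*x) + x)) = -5 - (x - ((x**2 + x*(3 - x)) + x)) = -5 - (x - (x + x**2 + x*(3 - x))) = -5 - (x + (-x - x**2 - x*(3 - x))) = -5 - (-x**2 - x*(3 - x)) = -5 + (x**2 + x*(3 - x)) = -5 + x**2 + x*(3 - x))
b(18) + (I(17, -18)/442)*402 = (-5 + 3*18) - 4/442*402 = (-5 + 54) - 4*1/442*402 = 49 - 2/221*402 = 49 - 804/221 = 10025/221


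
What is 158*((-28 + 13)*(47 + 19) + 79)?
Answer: -143938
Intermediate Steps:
158*((-28 + 13)*(47 + 19) + 79) = 158*(-15*66 + 79) = 158*(-990 + 79) = 158*(-911) = -143938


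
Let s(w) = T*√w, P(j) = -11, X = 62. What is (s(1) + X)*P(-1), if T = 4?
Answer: -726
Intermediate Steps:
s(w) = 4*√w
(s(1) + X)*P(-1) = (4*√1 + 62)*(-11) = (4*1 + 62)*(-11) = (4 + 62)*(-11) = 66*(-11) = -726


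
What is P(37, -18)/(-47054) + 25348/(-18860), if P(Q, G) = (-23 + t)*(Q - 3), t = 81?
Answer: -153739589/110929805 ≈ -1.3859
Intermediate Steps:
P(Q, G) = -174 + 58*Q (P(Q, G) = (-23 + 81)*(Q - 3) = 58*(-3 + Q) = -174 + 58*Q)
P(37, -18)/(-47054) + 25348/(-18860) = (-174 + 58*37)/(-47054) + 25348/(-18860) = (-174 + 2146)*(-1/47054) + 25348*(-1/18860) = 1972*(-1/47054) - 6337/4715 = -986/23527 - 6337/4715 = -153739589/110929805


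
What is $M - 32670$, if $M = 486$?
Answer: $-32184$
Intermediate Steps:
$M - 32670 = 486 - 32670 = -32184$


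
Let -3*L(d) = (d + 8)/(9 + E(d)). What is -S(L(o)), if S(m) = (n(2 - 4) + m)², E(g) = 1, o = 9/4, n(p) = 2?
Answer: -39601/14400 ≈ -2.7501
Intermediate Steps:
o = 9/4 (o = 9*(¼) = 9/4 ≈ 2.2500)
L(d) = -4/15 - d/30 (L(d) = -(d + 8)/(3*(9 + 1)) = -(8 + d)/(3*10) = -(⅘ + d/10)/3 = -4/15 - d/30)
S(m) = (2 + m)²
-S(L(o)) = -(2 + (-4/15 - 1/30*9/4))² = -(2 + (-4/15 - 3/40))² = -(2 - 41/120)² = -(199/120)² = -1*39601/14400 = -39601/14400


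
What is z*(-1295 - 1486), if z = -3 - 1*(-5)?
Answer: -5562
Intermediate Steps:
z = 2 (z = -3 + 5 = 2)
z*(-1295 - 1486) = 2*(-1295 - 1486) = 2*(-2781) = -5562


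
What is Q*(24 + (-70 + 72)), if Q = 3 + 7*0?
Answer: 78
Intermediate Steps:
Q = 3 (Q = 3 + 0 = 3)
Q*(24 + (-70 + 72)) = 3*(24 + (-70 + 72)) = 3*(24 + 2) = 3*26 = 78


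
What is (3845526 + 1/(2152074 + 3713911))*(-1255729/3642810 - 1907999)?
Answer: -156787502221331527023841009/21368668817850 ≈ -7.3373e+12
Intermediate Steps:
(3845526 + 1/(2152074 + 3713911))*(-1255729/3642810 - 1907999) = (3845526 + 1/5865985)*(-1255729*1/3642810 - 1907999) = (3845526 + 1/5865985)*(-1255729/3642810 - 1907999) = (22557797833111/5865985)*(-6950479092919/3642810) = -156787502221331527023841009/21368668817850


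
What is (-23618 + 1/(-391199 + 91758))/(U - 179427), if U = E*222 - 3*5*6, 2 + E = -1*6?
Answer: 7072197539/54286557213 ≈ 0.13028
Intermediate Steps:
E = -8 (E = -2 - 1*6 = -2 - 6 = -8)
U = -1866 (U = -8*222 - 3*5*6 = -1776 - 15*6 = -1776 - 90 = -1866)
(-23618 + 1/(-391199 + 91758))/(U - 179427) = (-23618 + 1/(-391199 + 91758))/(-1866 - 179427) = (-23618 + 1/(-299441))/(-181293) = (-23618 - 1/299441)*(-1/181293) = -7072197539/299441*(-1/181293) = 7072197539/54286557213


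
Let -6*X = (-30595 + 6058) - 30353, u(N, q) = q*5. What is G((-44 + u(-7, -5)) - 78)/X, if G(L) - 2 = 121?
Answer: 369/27445 ≈ 0.013445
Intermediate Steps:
u(N, q) = 5*q
G(L) = 123 (G(L) = 2 + 121 = 123)
X = 27445/3 (X = -((-30595 + 6058) - 30353)/6 = -(-24537 - 30353)/6 = -⅙*(-54890) = 27445/3 ≈ 9148.3)
G((-44 + u(-7, -5)) - 78)/X = 123/(27445/3) = 123*(3/27445) = 369/27445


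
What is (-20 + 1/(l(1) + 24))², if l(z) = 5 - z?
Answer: 312481/784 ≈ 398.57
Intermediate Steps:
(-20 + 1/(l(1) + 24))² = (-20 + 1/((5 - 1*1) + 24))² = (-20 + 1/((5 - 1) + 24))² = (-20 + 1/(4 + 24))² = (-20 + 1/28)² = (-559/28)² = 312481/784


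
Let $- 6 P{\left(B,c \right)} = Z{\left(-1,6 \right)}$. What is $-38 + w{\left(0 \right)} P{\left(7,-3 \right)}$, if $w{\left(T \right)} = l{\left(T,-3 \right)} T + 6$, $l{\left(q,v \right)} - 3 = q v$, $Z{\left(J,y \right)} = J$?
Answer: $-37$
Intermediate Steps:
$l{\left(q,v \right)} = 3 + q v$
$P{\left(B,c \right)} = \frac{1}{6}$ ($P{\left(B,c \right)} = \left(- \frac{1}{6}\right) \left(-1\right) = \frac{1}{6}$)
$w{\left(T \right)} = 6 + T \left(3 - 3 T\right)$ ($w{\left(T \right)} = \left(3 + T \left(-3\right)\right) T + 6 = \left(3 - 3 T\right) T + 6 = T \left(3 - 3 T\right) + 6 = 6 + T \left(3 - 3 T\right)$)
$-38 + w{\left(0 \right)} P{\left(7,-3 \right)} = -38 + \left(6 + 3 \cdot 0 \left(1 - 0\right)\right) \frac{1}{6} = -38 + \left(6 + 3 \cdot 0 \left(1 + 0\right)\right) \frac{1}{6} = -38 + \left(6 + 3 \cdot 0 \cdot 1\right) \frac{1}{6} = -38 + \left(6 + 0\right) \frac{1}{6} = -38 + 6 \cdot \frac{1}{6} = -38 + 1 = -37$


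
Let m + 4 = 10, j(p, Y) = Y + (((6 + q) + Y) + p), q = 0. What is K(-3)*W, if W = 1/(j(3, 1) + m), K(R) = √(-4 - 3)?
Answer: I*√7/17 ≈ 0.15563*I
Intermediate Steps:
j(p, Y) = 6 + p + 2*Y (j(p, Y) = Y + (((6 + 0) + Y) + p) = Y + ((6 + Y) + p) = Y + (6 + Y + p) = 6 + p + 2*Y)
m = 6 (m = -4 + 10 = 6)
K(R) = I*√7 (K(R) = √(-7) = I*√7)
W = 1/17 (W = 1/((6 + 3 + 2*1) + 6) = 1/((6 + 3 + 2) + 6) = 1/(11 + 6) = 1/17 ≈ 0.058824)
K(-3)*W = (I*√7)*(1/17) = I*√7/17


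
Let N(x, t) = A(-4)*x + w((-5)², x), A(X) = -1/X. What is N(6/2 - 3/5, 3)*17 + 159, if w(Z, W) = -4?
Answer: 506/5 ≈ 101.20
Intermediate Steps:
N(x, t) = -4 + x/4 (N(x, t) = (-1/(-4))*x - 4 = (-1*(-¼))*x - 4 = x/4 - 4 = -4 + x/4)
N(6/2 - 3/5, 3)*17 + 159 = (-4 + (6/2 - 3/5)/4)*17 + 159 = (-4 + (6*(½) - 3*⅕)/4)*17 + 159 = (-4 + (3 - ⅗)/4)*17 + 159 = (-4 + (¼)*(12/5))*17 + 159 = (-4 + ⅗)*17 + 159 = -17/5*17 + 159 = -289/5 + 159 = 506/5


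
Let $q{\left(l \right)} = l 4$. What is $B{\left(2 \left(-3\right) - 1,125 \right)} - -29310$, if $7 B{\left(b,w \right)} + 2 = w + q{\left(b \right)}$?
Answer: $\frac{205265}{7} \approx 29324.0$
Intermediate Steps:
$q{\left(l \right)} = 4 l$
$B{\left(b,w \right)} = - \frac{2}{7} + \frac{w}{7} + \frac{4 b}{7}$ ($B{\left(b,w \right)} = - \frac{2}{7} + \frac{w + 4 b}{7} = - \frac{2}{7} + \left(\frac{w}{7} + \frac{4 b}{7}\right) = - \frac{2}{7} + \frac{w}{7} + \frac{4 b}{7}$)
$B{\left(2 \left(-3\right) - 1,125 \right)} - -29310 = \left(- \frac{2}{7} + \frac{1}{7} \cdot 125 + \frac{4 \left(2 \left(-3\right) - 1\right)}{7}\right) - -29310 = \left(- \frac{2}{7} + \frac{125}{7} + \frac{4 \left(-6 - 1\right)}{7}\right) + 29310 = \left(- \frac{2}{7} + \frac{125}{7} + \frac{4}{7} \left(-7\right)\right) + 29310 = \left(- \frac{2}{7} + \frac{125}{7} - 4\right) + 29310 = \frac{95}{7} + 29310 = \frac{205265}{7}$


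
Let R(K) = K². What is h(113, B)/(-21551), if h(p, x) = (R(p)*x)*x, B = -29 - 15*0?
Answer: -10738729/21551 ≈ -498.29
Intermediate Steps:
B = -29 (B = -29 - 1*0 = -29 + 0 = -29)
h(p, x) = p²*x² (h(p, x) = (p²*x)*x = (x*p²)*x = p²*x²)
h(113, B)/(-21551) = (113²*(-29)²)/(-21551) = (12769*841)*(-1/21551) = 10738729*(-1/21551) = -10738729/21551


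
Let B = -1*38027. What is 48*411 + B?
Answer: -18299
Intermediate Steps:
B = -38027
48*411 + B = 48*411 - 38027 = 19728 - 38027 = -18299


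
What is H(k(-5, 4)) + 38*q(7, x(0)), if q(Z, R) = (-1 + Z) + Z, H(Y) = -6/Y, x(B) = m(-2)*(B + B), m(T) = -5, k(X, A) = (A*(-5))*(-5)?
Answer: 24697/50 ≈ 493.94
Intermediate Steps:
k(X, A) = 25*A (k(X, A) = -5*A*(-5) = 25*A)
x(B) = -10*B (x(B) = -5*(B + B) = -10*B)
q(Z, R) = -1 + 2*Z
H(k(-5, 4)) + 38*q(7, x(0)) = -6/(25*4) + 38*(-1 + 2*7) = -6/100 + 38*(-1 + 14) = -6*1/100 + 38*13 = -3/50 + 494 = 24697/50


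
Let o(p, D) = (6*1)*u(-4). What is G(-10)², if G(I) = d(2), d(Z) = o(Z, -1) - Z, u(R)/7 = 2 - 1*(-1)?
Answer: 15376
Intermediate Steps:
u(R) = 21 (u(R) = 7*(2 - 1*(-1)) = 7*(2 + 1) = 7*3 = 21)
o(p, D) = 126 (o(p, D) = (6*1)*21 = 6*21 = 126)
d(Z) = 126 - Z
G(I) = 124 (G(I) = 126 - 1*2 = 126 - 2 = 124)
G(-10)² = 124² = 15376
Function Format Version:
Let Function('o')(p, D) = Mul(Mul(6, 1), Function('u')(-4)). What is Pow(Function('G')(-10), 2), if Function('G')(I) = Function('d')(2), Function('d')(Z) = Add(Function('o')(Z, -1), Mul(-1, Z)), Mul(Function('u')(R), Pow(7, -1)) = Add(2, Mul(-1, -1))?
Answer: 15376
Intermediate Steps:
Function('u')(R) = 21 (Function('u')(R) = Mul(7, Add(2, Mul(-1, -1))) = Mul(7, Add(2, 1)) = Mul(7, 3) = 21)
Function('o')(p, D) = 126 (Function('o')(p, D) = Mul(Mul(6, 1), 21) = Mul(6, 21) = 126)
Function('d')(Z) = Add(126, Mul(-1, Z))
Function('G')(I) = 124 (Function('G')(I) = Add(126, Mul(-1, 2)) = Add(126, -2) = 124)
Pow(Function('G')(-10), 2) = Pow(124, 2) = 15376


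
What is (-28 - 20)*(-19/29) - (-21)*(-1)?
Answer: 303/29 ≈ 10.448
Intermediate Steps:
(-28 - 20)*(-19/29) - (-21)*(-1) = -(-912)/29 - 1*21 = -48*(-19/29) - 21 = 912/29 - 21 = 303/29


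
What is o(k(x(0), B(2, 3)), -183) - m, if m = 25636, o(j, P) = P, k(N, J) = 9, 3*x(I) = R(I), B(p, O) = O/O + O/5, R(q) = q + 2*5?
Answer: -25819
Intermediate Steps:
R(q) = 10 + q (R(q) = q + 10 = 10 + q)
B(p, O) = 1 + O/5 (B(p, O) = 1 + O*(⅕) = 1 + O/5)
x(I) = 10/3 + I/3 (x(I) = (10 + I)/3 = 10/3 + I/3)
o(k(x(0), B(2, 3)), -183) - m = -183 - 1*25636 = -183 - 25636 = -25819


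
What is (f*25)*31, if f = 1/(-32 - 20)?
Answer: -775/52 ≈ -14.904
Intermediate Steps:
f = -1/52 (f = 1/(-52) = -1/52 ≈ -0.019231)
(f*25)*31 = -1/52*25*31 = -25/52*31 = -775/52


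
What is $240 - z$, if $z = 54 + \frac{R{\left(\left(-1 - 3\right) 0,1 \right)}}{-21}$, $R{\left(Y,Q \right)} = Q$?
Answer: $\frac{3907}{21} \approx 186.05$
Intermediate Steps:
$z = \frac{1133}{21}$ ($z = 54 + 1 \frac{1}{-21} = 54 + 1 \left(- \frac{1}{21}\right) = 54 - \frac{1}{21} = \frac{1133}{21} \approx 53.952$)
$240 - z = 240 - \frac{1133}{21} = \frac{3907}{21}$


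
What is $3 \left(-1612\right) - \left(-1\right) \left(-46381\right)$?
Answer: $-51217$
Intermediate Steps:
$3 \left(-1612\right) - \left(-1\right) \left(-46381\right) = -4836 - 46381 = -51217$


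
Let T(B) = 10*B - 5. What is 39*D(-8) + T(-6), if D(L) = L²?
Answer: 2431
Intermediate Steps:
T(B) = -5 + 10*B
39*D(-8) + T(-6) = 39*(-8)² + (-5 + 10*(-6)) = 39*64 + (-5 - 60) = 2496 - 65 = 2431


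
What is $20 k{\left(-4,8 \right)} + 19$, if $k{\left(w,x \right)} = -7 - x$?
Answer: $-281$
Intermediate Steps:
$20 k{\left(-4,8 \right)} + 19 = 20 \left(-7 - 8\right) + 19 = 20 \left(-15\right) + 19 = -300 + 19 = -281$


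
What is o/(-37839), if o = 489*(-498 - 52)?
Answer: 89650/12613 ≈ 7.1077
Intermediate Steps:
o = -268950 (o = 489*(-550) = -268950)
o/(-37839) = -268950/(-37839) = -268950*(-1/37839) = 89650/12613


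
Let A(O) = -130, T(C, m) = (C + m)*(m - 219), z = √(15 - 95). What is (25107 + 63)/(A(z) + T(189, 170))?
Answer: -8390/5907 ≈ -1.4203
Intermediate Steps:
z = 4*I*√5 (z = √(-80) = 4*I*√5 ≈ 8.9443*I)
T(C, m) = (-219 + m)*(C + m) (T(C, m) = (C + m)*(-219 + m) = (-219 + m)*(C + m))
(25107 + 63)/(A(z) + T(189, 170)) = (25107 + 63)/(-130 + (170² - 219*189 - 219*170 + 189*170)) = 25170/(-130 + (28900 - 41391 - 37230 + 32130)) = 25170/(-130 - 17591) = 25170/(-17721) = 25170*(-1/17721) = -8390/5907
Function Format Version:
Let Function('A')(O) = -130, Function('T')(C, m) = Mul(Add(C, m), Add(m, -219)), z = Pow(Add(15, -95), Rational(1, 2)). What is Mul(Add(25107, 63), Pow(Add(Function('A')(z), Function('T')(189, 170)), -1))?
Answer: Rational(-8390, 5907) ≈ -1.4203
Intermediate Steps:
z = Mul(4, I, Pow(5, Rational(1, 2))) (z = Pow(-80, Rational(1, 2)) = Mul(4, I, Pow(5, Rational(1, 2))) ≈ Mul(8.9443, I))
Function('T')(C, m) = Mul(Add(-219, m), Add(C, m)) (Function('T')(C, m) = Mul(Add(C, m), Add(-219, m)) = Mul(Add(-219, m), Add(C, m)))
Mul(Add(25107, 63), Pow(Add(Function('A')(z), Function('T')(189, 170)), -1)) = Mul(Add(25107, 63), Pow(Add(-130, Add(Pow(170, 2), Mul(-219, 189), Mul(-219, 170), Mul(189, 170))), -1)) = Mul(25170, Pow(Add(-130, Add(28900, -41391, -37230, 32130)), -1)) = Mul(25170, Pow(Add(-130, -17591), -1)) = Mul(25170, Pow(-17721, -1)) = Mul(25170, Rational(-1, 17721)) = Rational(-8390, 5907)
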